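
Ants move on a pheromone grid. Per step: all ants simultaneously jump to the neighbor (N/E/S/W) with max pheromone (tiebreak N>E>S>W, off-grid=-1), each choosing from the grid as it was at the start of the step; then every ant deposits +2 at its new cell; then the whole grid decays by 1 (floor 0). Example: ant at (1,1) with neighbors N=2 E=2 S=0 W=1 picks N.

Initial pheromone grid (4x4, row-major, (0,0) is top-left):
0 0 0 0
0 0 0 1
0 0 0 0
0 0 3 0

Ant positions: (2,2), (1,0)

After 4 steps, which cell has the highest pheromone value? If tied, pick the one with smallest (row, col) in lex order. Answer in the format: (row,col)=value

Step 1: ant0:(2,2)->S->(3,2) | ant1:(1,0)->N->(0,0)
  grid max=4 at (3,2)
Step 2: ant0:(3,2)->N->(2,2) | ant1:(0,0)->E->(0,1)
  grid max=3 at (3,2)
Step 3: ant0:(2,2)->S->(3,2) | ant1:(0,1)->E->(0,2)
  grid max=4 at (3,2)
Step 4: ant0:(3,2)->N->(2,2) | ant1:(0,2)->E->(0,3)
  grid max=3 at (3,2)
Final grid:
  0 0 0 1
  0 0 0 0
  0 0 1 0
  0 0 3 0
Max pheromone 3 at (3,2)

Answer: (3,2)=3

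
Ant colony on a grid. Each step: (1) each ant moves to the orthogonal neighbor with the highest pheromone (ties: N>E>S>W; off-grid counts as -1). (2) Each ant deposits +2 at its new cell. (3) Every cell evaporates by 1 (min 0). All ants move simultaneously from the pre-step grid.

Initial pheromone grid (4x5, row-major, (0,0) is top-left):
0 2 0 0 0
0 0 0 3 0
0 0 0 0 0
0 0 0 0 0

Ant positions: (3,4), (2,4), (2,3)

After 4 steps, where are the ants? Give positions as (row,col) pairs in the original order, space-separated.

Step 1: ant0:(3,4)->N->(2,4) | ant1:(2,4)->N->(1,4) | ant2:(2,3)->N->(1,3)
  grid max=4 at (1,3)
Step 2: ant0:(2,4)->N->(1,4) | ant1:(1,4)->W->(1,3) | ant2:(1,3)->E->(1,4)
  grid max=5 at (1,3)
Step 3: ant0:(1,4)->W->(1,3) | ant1:(1,3)->E->(1,4) | ant2:(1,4)->W->(1,3)
  grid max=8 at (1,3)
Step 4: ant0:(1,3)->E->(1,4) | ant1:(1,4)->W->(1,3) | ant2:(1,3)->E->(1,4)
  grid max=9 at (1,3)

(1,4) (1,3) (1,4)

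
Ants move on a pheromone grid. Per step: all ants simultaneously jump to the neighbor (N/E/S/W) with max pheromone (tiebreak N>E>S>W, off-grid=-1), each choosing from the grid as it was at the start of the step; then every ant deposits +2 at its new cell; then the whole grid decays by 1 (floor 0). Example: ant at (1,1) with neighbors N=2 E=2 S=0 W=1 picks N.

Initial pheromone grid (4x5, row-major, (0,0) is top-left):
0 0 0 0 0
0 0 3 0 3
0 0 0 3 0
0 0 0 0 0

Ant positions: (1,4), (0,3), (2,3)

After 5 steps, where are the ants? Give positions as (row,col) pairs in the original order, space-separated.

Step 1: ant0:(1,4)->N->(0,4) | ant1:(0,3)->E->(0,4) | ant2:(2,3)->N->(1,3)
  grid max=3 at (0,4)
Step 2: ant0:(0,4)->S->(1,4) | ant1:(0,4)->S->(1,4) | ant2:(1,3)->E->(1,4)
  grid max=7 at (1,4)
Step 3: ant0:(1,4)->N->(0,4) | ant1:(1,4)->N->(0,4) | ant2:(1,4)->N->(0,4)
  grid max=7 at (0,4)
Step 4: ant0:(0,4)->S->(1,4) | ant1:(0,4)->S->(1,4) | ant2:(0,4)->S->(1,4)
  grid max=11 at (1,4)
Step 5: ant0:(1,4)->N->(0,4) | ant1:(1,4)->N->(0,4) | ant2:(1,4)->N->(0,4)
  grid max=11 at (0,4)

(0,4) (0,4) (0,4)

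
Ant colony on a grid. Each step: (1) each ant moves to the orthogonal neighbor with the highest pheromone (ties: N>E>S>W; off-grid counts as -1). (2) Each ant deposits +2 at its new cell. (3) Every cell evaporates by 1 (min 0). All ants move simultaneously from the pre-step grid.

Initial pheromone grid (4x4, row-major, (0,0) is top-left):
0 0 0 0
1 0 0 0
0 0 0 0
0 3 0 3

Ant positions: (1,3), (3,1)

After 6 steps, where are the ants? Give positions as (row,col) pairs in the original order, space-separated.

Step 1: ant0:(1,3)->N->(0,3) | ant1:(3,1)->N->(2,1)
  grid max=2 at (3,1)
Step 2: ant0:(0,3)->S->(1,3) | ant1:(2,1)->S->(3,1)
  grid max=3 at (3,1)
Step 3: ant0:(1,3)->N->(0,3) | ant1:(3,1)->N->(2,1)
  grid max=2 at (3,1)
Step 4: ant0:(0,3)->S->(1,3) | ant1:(2,1)->S->(3,1)
  grid max=3 at (3,1)
Step 5: ant0:(1,3)->N->(0,3) | ant1:(3,1)->N->(2,1)
  grid max=2 at (3,1)
Step 6: ant0:(0,3)->S->(1,3) | ant1:(2,1)->S->(3,1)
  grid max=3 at (3,1)

(1,3) (3,1)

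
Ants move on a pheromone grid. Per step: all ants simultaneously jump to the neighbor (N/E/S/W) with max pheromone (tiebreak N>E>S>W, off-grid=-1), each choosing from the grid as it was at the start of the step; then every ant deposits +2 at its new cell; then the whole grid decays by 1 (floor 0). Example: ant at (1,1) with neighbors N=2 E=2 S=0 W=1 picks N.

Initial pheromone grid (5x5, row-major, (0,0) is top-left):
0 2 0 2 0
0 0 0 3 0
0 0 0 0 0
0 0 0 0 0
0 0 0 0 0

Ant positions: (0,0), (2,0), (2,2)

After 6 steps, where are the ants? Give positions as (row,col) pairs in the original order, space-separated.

Step 1: ant0:(0,0)->E->(0,1) | ant1:(2,0)->N->(1,0) | ant2:(2,2)->N->(1,2)
  grid max=3 at (0,1)
Step 2: ant0:(0,1)->E->(0,2) | ant1:(1,0)->N->(0,0) | ant2:(1,2)->E->(1,3)
  grid max=3 at (1,3)
Step 3: ant0:(0,2)->W->(0,1) | ant1:(0,0)->E->(0,1) | ant2:(1,3)->N->(0,3)
  grid max=5 at (0,1)
Step 4: ant0:(0,1)->E->(0,2) | ant1:(0,1)->E->(0,2) | ant2:(0,3)->S->(1,3)
  grid max=4 at (0,1)
Step 5: ant0:(0,2)->W->(0,1) | ant1:(0,2)->W->(0,1) | ant2:(1,3)->N->(0,3)
  grid max=7 at (0,1)
Step 6: ant0:(0,1)->E->(0,2) | ant1:(0,1)->E->(0,2) | ant2:(0,3)->S->(1,3)
  grid max=6 at (0,1)

(0,2) (0,2) (1,3)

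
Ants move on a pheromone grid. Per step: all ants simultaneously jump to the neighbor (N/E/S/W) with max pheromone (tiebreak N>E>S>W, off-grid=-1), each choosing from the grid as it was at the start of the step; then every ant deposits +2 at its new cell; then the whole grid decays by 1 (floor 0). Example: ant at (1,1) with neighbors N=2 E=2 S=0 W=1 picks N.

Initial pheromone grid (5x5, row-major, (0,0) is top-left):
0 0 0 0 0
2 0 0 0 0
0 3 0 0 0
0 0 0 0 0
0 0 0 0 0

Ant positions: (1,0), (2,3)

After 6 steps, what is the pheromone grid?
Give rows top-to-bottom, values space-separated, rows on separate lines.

After step 1: ants at (0,0),(1,3)
  1 0 0 0 0
  1 0 0 1 0
  0 2 0 0 0
  0 0 0 0 0
  0 0 0 0 0
After step 2: ants at (1,0),(0,3)
  0 0 0 1 0
  2 0 0 0 0
  0 1 0 0 0
  0 0 0 0 0
  0 0 0 0 0
After step 3: ants at (0,0),(0,4)
  1 0 0 0 1
  1 0 0 0 0
  0 0 0 0 0
  0 0 0 0 0
  0 0 0 0 0
After step 4: ants at (1,0),(1,4)
  0 0 0 0 0
  2 0 0 0 1
  0 0 0 0 0
  0 0 0 0 0
  0 0 0 0 0
After step 5: ants at (0,0),(0,4)
  1 0 0 0 1
  1 0 0 0 0
  0 0 0 0 0
  0 0 0 0 0
  0 0 0 0 0
After step 6: ants at (1,0),(1,4)
  0 0 0 0 0
  2 0 0 0 1
  0 0 0 0 0
  0 0 0 0 0
  0 0 0 0 0

0 0 0 0 0
2 0 0 0 1
0 0 0 0 0
0 0 0 0 0
0 0 0 0 0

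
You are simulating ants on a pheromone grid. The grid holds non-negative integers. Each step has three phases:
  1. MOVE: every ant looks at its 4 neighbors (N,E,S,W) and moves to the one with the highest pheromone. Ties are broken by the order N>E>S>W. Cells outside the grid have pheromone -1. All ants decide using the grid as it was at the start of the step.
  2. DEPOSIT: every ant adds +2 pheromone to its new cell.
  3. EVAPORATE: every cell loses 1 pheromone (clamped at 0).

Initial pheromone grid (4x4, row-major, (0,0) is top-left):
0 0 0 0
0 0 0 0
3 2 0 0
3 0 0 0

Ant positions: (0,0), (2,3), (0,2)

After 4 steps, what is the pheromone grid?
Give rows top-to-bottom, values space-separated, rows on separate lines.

After step 1: ants at (0,1),(1,3),(0,3)
  0 1 0 1
  0 0 0 1
  2 1 0 0
  2 0 0 0
After step 2: ants at (0,2),(0,3),(1,3)
  0 0 1 2
  0 0 0 2
  1 0 0 0
  1 0 0 0
After step 3: ants at (0,3),(1,3),(0,3)
  0 0 0 5
  0 0 0 3
  0 0 0 0
  0 0 0 0
After step 4: ants at (1,3),(0,3),(1,3)
  0 0 0 6
  0 0 0 6
  0 0 0 0
  0 0 0 0

0 0 0 6
0 0 0 6
0 0 0 0
0 0 0 0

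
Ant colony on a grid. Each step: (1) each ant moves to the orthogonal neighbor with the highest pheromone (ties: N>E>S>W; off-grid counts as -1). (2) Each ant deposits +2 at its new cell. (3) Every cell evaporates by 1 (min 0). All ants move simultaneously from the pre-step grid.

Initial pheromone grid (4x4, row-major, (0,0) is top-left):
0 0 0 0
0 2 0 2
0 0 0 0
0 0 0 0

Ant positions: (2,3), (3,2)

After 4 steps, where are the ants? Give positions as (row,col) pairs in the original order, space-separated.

Step 1: ant0:(2,3)->N->(1,3) | ant1:(3,2)->N->(2,2)
  grid max=3 at (1,3)
Step 2: ant0:(1,3)->N->(0,3) | ant1:(2,2)->N->(1,2)
  grid max=2 at (1,3)
Step 3: ant0:(0,3)->S->(1,3) | ant1:(1,2)->E->(1,3)
  grid max=5 at (1,3)
Step 4: ant0:(1,3)->N->(0,3) | ant1:(1,3)->N->(0,3)
  grid max=4 at (1,3)

(0,3) (0,3)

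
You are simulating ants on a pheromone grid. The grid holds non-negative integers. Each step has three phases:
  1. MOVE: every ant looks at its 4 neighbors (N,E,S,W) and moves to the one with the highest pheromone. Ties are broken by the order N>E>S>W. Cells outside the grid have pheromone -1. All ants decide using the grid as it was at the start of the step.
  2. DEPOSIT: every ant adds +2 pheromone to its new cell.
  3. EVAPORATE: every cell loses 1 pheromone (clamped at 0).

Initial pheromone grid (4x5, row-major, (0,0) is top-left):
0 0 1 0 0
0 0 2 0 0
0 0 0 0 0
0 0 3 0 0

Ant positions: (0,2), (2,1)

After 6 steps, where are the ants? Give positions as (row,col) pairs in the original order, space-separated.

Step 1: ant0:(0,2)->S->(1,2) | ant1:(2,1)->N->(1,1)
  grid max=3 at (1,2)
Step 2: ant0:(1,2)->W->(1,1) | ant1:(1,1)->E->(1,2)
  grid max=4 at (1,2)
Step 3: ant0:(1,1)->E->(1,2) | ant1:(1,2)->W->(1,1)
  grid max=5 at (1,2)
Step 4: ant0:(1,2)->W->(1,1) | ant1:(1,1)->E->(1,2)
  grid max=6 at (1,2)
Step 5: ant0:(1,1)->E->(1,2) | ant1:(1,2)->W->(1,1)
  grid max=7 at (1,2)
Step 6: ant0:(1,2)->W->(1,1) | ant1:(1,1)->E->(1,2)
  grid max=8 at (1,2)

(1,1) (1,2)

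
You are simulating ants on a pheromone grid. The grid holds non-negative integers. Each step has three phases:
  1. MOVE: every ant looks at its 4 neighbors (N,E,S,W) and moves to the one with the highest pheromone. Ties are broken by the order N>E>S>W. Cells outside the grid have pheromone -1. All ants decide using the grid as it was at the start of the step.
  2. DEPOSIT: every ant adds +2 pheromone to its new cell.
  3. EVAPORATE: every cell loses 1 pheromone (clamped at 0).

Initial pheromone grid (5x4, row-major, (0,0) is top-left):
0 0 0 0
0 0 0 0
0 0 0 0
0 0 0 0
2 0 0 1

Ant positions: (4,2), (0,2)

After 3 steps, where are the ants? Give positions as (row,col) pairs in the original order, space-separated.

Step 1: ant0:(4,2)->E->(4,3) | ant1:(0,2)->E->(0,3)
  grid max=2 at (4,3)
Step 2: ant0:(4,3)->N->(3,3) | ant1:(0,3)->S->(1,3)
  grid max=1 at (1,3)
Step 3: ant0:(3,3)->S->(4,3) | ant1:(1,3)->N->(0,3)
  grid max=2 at (4,3)

(4,3) (0,3)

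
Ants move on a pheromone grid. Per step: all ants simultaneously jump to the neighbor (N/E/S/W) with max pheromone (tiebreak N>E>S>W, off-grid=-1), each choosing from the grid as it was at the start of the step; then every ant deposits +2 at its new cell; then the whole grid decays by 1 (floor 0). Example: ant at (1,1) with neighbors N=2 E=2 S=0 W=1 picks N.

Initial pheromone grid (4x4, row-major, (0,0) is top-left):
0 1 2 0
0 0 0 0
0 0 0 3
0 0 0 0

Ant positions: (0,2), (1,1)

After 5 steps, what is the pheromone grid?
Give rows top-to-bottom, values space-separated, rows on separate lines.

After step 1: ants at (0,1),(0,1)
  0 4 1 0
  0 0 0 0
  0 0 0 2
  0 0 0 0
After step 2: ants at (0,2),(0,2)
  0 3 4 0
  0 0 0 0
  0 0 0 1
  0 0 0 0
After step 3: ants at (0,1),(0,1)
  0 6 3 0
  0 0 0 0
  0 0 0 0
  0 0 0 0
After step 4: ants at (0,2),(0,2)
  0 5 6 0
  0 0 0 0
  0 0 0 0
  0 0 0 0
After step 5: ants at (0,1),(0,1)
  0 8 5 0
  0 0 0 0
  0 0 0 0
  0 0 0 0

0 8 5 0
0 0 0 0
0 0 0 0
0 0 0 0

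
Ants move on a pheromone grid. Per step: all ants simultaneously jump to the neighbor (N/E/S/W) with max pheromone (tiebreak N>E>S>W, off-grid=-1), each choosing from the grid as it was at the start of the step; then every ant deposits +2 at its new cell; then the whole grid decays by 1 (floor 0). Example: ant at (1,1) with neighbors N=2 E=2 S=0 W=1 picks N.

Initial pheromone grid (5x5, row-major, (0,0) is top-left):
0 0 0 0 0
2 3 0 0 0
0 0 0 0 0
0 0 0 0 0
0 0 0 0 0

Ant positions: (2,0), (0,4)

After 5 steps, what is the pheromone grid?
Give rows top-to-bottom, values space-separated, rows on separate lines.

After step 1: ants at (1,0),(1,4)
  0 0 0 0 0
  3 2 0 0 1
  0 0 0 0 0
  0 0 0 0 0
  0 0 0 0 0
After step 2: ants at (1,1),(0,4)
  0 0 0 0 1
  2 3 0 0 0
  0 0 0 0 0
  0 0 0 0 0
  0 0 0 0 0
After step 3: ants at (1,0),(1,4)
  0 0 0 0 0
  3 2 0 0 1
  0 0 0 0 0
  0 0 0 0 0
  0 0 0 0 0
After step 4: ants at (1,1),(0,4)
  0 0 0 0 1
  2 3 0 0 0
  0 0 0 0 0
  0 0 0 0 0
  0 0 0 0 0
After step 5: ants at (1,0),(1,4)
  0 0 0 0 0
  3 2 0 0 1
  0 0 0 0 0
  0 0 0 0 0
  0 0 0 0 0

0 0 0 0 0
3 2 0 0 1
0 0 0 0 0
0 0 0 0 0
0 0 0 0 0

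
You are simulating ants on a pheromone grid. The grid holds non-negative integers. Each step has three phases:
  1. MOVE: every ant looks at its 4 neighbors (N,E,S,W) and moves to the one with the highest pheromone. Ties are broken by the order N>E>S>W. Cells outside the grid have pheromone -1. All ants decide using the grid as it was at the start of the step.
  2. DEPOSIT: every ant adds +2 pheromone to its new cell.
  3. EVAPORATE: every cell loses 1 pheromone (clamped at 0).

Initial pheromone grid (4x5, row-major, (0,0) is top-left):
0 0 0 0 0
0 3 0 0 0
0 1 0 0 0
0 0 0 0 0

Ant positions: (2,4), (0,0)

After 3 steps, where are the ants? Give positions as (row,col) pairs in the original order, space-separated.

Step 1: ant0:(2,4)->N->(1,4) | ant1:(0,0)->E->(0,1)
  grid max=2 at (1,1)
Step 2: ant0:(1,4)->N->(0,4) | ant1:(0,1)->S->(1,1)
  grid max=3 at (1,1)
Step 3: ant0:(0,4)->S->(1,4) | ant1:(1,1)->N->(0,1)
  grid max=2 at (1,1)

(1,4) (0,1)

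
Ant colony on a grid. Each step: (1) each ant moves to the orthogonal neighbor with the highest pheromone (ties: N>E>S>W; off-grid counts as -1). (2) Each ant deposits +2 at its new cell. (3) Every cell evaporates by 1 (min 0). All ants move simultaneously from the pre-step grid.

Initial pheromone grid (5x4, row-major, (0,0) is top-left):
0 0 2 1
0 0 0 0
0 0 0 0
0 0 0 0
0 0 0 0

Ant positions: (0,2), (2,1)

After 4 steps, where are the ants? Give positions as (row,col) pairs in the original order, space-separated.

Step 1: ant0:(0,2)->E->(0,3) | ant1:(2,1)->N->(1,1)
  grid max=2 at (0,3)
Step 2: ant0:(0,3)->W->(0,2) | ant1:(1,1)->N->(0,1)
  grid max=2 at (0,2)
Step 3: ant0:(0,2)->E->(0,3) | ant1:(0,1)->E->(0,2)
  grid max=3 at (0,2)
Step 4: ant0:(0,3)->W->(0,2) | ant1:(0,2)->E->(0,3)
  grid max=4 at (0,2)

(0,2) (0,3)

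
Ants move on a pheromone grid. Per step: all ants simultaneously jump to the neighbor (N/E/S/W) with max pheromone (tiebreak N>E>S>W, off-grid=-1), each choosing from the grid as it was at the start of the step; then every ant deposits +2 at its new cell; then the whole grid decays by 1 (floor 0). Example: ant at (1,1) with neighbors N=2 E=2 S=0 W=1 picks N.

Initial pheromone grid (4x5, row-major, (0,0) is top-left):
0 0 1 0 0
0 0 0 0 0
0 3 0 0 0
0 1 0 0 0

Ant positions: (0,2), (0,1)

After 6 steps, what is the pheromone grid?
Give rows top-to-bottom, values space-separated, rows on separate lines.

After step 1: ants at (0,3),(0,2)
  0 0 2 1 0
  0 0 0 0 0
  0 2 0 0 0
  0 0 0 0 0
After step 2: ants at (0,2),(0,3)
  0 0 3 2 0
  0 0 0 0 0
  0 1 0 0 0
  0 0 0 0 0
After step 3: ants at (0,3),(0,2)
  0 0 4 3 0
  0 0 0 0 0
  0 0 0 0 0
  0 0 0 0 0
After step 4: ants at (0,2),(0,3)
  0 0 5 4 0
  0 0 0 0 0
  0 0 0 0 0
  0 0 0 0 0
After step 5: ants at (0,3),(0,2)
  0 0 6 5 0
  0 0 0 0 0
  0 0 0 0 0
  0 0 0 0 0
After step 6: ants at (0,2),(0,3)
  0 0 7 6 0
  0 0 0 0 0
  0 0 0 0 0
  0 0 0 0 0

0 0 7 6 0
0 0 0 0 0
0 0 0 0 0
0 0 0 0 0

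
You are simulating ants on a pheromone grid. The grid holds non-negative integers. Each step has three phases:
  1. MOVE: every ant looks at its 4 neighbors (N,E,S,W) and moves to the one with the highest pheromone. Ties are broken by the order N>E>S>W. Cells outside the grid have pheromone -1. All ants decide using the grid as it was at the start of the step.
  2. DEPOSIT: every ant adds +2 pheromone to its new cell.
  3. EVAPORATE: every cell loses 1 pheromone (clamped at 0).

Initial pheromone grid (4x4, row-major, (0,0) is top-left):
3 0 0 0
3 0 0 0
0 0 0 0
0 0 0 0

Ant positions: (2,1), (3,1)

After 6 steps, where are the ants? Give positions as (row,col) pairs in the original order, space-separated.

Step 1: ant0:(2,1)->N->(1,1) | ant1:(3,1)->N->(2,1)
  grid max=2 at (0,0)
Step 2: ant0:(1,1)->W->(1,0) | ant1:(2,1)->N->(1,1)
  grid max=3 at (1,0)
Step 3: ant0:(1,0)->E->(1,1) | ant1:(1,1)->W->(1,0)
  grid max=4 at (1,0)
Step 4: ant0:(1,1)->W->(1,0) | ant1:(1,0)->E->(1,1)
  grid max=5 at (1,0)
Step 5: ant0:(1,0)->E->(1,1) | ant1:(1,1)->W->(1,0)
  grid max=6 at (1,0)
Step 6: ant0:(1,1)->W->(1,0) | ant1:(1,0)->E->(1,1)
  grid max=7 at (1,0)

(1,0) (1,1)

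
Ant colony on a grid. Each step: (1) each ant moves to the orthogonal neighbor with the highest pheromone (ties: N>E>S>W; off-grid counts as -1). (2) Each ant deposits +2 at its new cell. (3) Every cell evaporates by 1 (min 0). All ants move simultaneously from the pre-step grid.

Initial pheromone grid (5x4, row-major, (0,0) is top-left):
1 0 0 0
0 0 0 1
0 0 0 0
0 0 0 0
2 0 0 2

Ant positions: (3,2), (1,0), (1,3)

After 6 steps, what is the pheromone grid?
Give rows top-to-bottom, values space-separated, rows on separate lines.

After step 1: ants at (2,2),(0,0),(0,3)
  2 0 0 1
  0 0 0 0
  0 0 1 0
  0 0 0 0
  1 0 0 1
After step 2: ants at (1,2),(0,1),(1,3)
  1 1 0 0
  0 0 1 1
  0 0 0 0
  0 0 0 0
  0 0 0 0
After step 3: ants at (1,3),(0,0),(1,2)
  2 0 0 0
  0 0 2 2
  0 0 0 0
  0 0 0 0
  0 0 0 0
After step 4: ants at (1,2),(0,1),(1,3)
  1 1 0 0
  0 0 3 3
  0 0 0 0
  0 0 0 0
  0 0 0 0
After step 5: ants at (1,3),(0,0),(1,2)
  2 0 0 0
  0 0 4 4
  0 0 0 0
  0 0 0 0
  0 0 0 0
After step 6: ants at (1,2),(0,1),(1,3)
  1 1 0 0
  0 0 5 5
  0 0 0 0
  0 0 0 0
  0 0 0 0

1 1 0 0
0 0 5 5
0 0 0 0
0 0 0 0
0 0 0 0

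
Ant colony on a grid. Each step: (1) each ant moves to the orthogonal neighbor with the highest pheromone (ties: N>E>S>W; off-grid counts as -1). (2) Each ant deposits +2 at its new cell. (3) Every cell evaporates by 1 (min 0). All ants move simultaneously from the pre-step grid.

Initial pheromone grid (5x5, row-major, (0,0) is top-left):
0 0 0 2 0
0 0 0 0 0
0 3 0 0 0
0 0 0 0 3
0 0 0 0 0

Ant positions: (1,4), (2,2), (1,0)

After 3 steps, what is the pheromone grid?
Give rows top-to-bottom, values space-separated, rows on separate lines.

After step 1: ants at (0,4),(2,1),(0,0)
  1 0 0 1 1
  0 0 0 0 0
  0 4 0 0 0
  0 0 0 0 2
  0 0 0 0 0
After step 2: ants at (0,3),(1,1),(0,1)
  0 1 0 2 0
  0 1 0 0 0
  0 3 0 0 0
  0 0 0 0 1
  0 0 0 0 0
After step 3: ants at (0,4),(2,1),(1,1)
  0 0 0 1 1
  0 2 0 0 0
  0 4 0 0 0
  0 0 0 0 0
  0 0 0 0 0

0 0 0 1 1
0 2 0 0 0
0 4 0 0 0
0 0 0 0 0
0 0 0 0 0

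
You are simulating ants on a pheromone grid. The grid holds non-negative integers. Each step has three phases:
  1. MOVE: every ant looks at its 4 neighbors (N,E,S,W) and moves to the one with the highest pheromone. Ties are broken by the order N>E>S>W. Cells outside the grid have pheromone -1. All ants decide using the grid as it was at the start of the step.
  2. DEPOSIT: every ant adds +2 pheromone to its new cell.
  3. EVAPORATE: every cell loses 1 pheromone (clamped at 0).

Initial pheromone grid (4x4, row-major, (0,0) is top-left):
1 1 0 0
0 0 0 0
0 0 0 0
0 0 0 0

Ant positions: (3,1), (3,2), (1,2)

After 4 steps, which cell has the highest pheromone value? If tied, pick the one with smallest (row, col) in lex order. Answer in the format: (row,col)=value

Step 1: ant0:(3,1)->N->(2,1) | ant1:(3,2)->N->(2,2) | ant2:(1,2)->N->(0,2)
  grid max=1 at (0,2)
Step 2: ant0:(2,1)->E->(2,2) | ant1:(2,2)->W->(2,1) | ant2:(0,2)->E->(0,3)
  grid max=2 at (2,1)
Step 3: ant0:(2,2)->W->(2,1) | ant1:(2,1)->E->(2,2) | ant2:(0,3)->S->(1,3)
  grid max=3 at (2,1)
Step 4: ant0:(2,1)->E->(2,2) | ant1:(2,2)->W->(2,1) | ant2:(1,3)->N->(0,3)
  grid max=4 at (2,1)
Final grid:
  0 0 0 1
  0 0 0 0
  0 4 4 0
  0 0 0 0
Max pheromone 4 at (2,1)

Answer: (2,1)=4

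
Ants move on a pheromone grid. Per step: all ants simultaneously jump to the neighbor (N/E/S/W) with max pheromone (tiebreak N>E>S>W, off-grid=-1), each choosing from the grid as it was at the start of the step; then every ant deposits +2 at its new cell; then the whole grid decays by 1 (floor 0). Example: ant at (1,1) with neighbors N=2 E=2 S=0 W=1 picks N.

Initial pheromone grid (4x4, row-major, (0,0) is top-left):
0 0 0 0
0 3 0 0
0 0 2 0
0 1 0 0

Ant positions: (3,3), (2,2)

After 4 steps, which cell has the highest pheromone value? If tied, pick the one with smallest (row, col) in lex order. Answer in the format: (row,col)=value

Answer: (1,1)=5

Derivation:
Step 1: ant0:(3,3)->N->(2,3) | ant1:(2,2)->N->(1,2)
  grid max=2 at (1,1)
Step 2: ant0:(2,3)->W->(2,2) | ant1:(1,2)->W->(1,1)
  grid max=3 at (1,1)
Step 3: ant0:(2,2)->N->(1,2) | ant1:(1,1)->N->(0,1)
  grid max=2 at (1,1)
Step 4: ant0:(1,2)->W->(1,1) | ant1:(0,1)->S->(1,1)
  grid max=5 at (1,1)
Final grid:
  0 0 0 0
  0 5 0 0
  0 0 0 0
  0 0 0 0
Max pheromone 5 at (1,1)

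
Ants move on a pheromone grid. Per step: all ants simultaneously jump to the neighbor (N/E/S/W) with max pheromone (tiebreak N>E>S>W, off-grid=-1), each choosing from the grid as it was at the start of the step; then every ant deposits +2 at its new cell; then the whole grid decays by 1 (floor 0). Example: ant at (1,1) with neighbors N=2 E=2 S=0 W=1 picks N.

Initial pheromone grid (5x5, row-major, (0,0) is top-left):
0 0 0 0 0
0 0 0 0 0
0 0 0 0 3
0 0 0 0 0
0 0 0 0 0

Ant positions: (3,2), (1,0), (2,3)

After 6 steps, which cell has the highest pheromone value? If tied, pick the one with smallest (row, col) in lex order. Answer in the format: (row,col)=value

Step 1: ant0:(3,2)->N->(2,2) | ant1:(1,0)->N->(0,0) | ant2:(2,3)->E->(2,4)
  grid max=4 at (2,4)
Step 2: ant0:(2,2)->N->(1,2) | ant1:(0,0)->E->(0,1) | ant2:(2,4)->N->(1,4)
  grid max=3 at (2,4)
Step 3: ant0:(1,2)->N->(0,2) | ant1:(0,1)->E->(0,2) | ant2:(1,4)->S->(2,4)
  grid max=4 at (2,4)
Step 4: ant0:(0,2)->E->(0,3) | ant1:(0,2)->E->(0,3) | ant2:(2,4)->N->(1,4)
  grid max=3 at (0,3)
Step 5: ant0:(0,3)->W->(0,2) | ant1:(0,3)->W->(0,2) | ant2:(1,4)->S->(2,4)
  grid max=5 at (0,2)
Step 6: ant0:(0,2)->E->(0,3) | ant1:(0,2)->E->(0,3) | ant2:(2,4)->N->(1,4)
  grid max=5 at (0,3)
Final grid:
  0 0 4 5 0
  0 0 0 0 1
  0 0 0 0 3
  0 0 0 0 0
  0 0 0 0 0
Max pheromone 5 at (0,3)

Answer: (0,3)=5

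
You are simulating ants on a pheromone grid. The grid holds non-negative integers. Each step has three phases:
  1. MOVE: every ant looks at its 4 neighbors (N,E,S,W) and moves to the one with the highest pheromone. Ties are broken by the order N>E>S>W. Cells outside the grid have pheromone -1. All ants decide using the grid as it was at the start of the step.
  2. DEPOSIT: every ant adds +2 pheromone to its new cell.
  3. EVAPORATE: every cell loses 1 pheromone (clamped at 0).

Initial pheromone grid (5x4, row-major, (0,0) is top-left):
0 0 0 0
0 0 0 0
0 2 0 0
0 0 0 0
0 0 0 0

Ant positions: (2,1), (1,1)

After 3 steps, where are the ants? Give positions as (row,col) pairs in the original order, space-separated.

Step 1: ant0:(2,1)->N->(1,1) | ant1:(1,1)->S->(2,1)
  grid max=3 at (2,1)
Step 2: ant0:(1,1)->S->(2,1) | ant1:(2,1)->N->(1,1)
  grid max=4 at (2,1)
Step 3: ant0:(2,1)->N->(1,1) | ant1:(1,1)->S->(2,1)
  grid max=5 at (2,1)

(1,1) (2,1)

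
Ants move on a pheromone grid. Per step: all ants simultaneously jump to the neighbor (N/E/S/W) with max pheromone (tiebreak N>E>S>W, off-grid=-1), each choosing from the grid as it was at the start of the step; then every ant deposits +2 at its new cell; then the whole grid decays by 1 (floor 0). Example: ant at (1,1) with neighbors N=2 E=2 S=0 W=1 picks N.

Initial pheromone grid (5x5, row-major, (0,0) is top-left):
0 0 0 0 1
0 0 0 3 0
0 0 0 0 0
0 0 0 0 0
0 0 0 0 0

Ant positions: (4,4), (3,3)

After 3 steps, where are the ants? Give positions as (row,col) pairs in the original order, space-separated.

Step 1: ant0:(4,4)->N->(3,4) | ant1:(3,3)->N->(2,3)
  grid max=2 at (1,3)
Step 2: ant0:(3,4)->N->(2,4) | ant1:(2,3)->N->(1,3)
  grid max=3 at (1,3)
Step 3: ant0:(2,4)->N->(1,4) | ant1:(1,3)->N->(0,3)
  grid max=2 at (1,3)

(1,4) (0,3)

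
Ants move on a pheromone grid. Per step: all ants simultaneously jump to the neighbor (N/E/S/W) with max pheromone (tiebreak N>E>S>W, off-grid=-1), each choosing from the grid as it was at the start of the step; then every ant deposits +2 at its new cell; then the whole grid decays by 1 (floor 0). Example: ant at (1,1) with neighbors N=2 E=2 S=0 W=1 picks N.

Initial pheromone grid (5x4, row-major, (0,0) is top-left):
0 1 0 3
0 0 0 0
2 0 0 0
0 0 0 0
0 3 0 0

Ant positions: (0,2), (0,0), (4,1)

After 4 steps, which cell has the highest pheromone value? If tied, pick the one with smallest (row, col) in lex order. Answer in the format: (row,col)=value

Step 1: ant0:(0,2)->E->(0,3) | ant1:(0,0)->E->(0,1) | ant2:(4,1)->N->(3,1)
  grid max=4 at (0,3)
Step 2: ant0:(0,3)->S->(1,3) | ant1:(0,1)->E->(0,2) | ant2:(3,1)->S->(4,1)
  grid max=3 at (0,3)
Step 3: ant0:(1,3)->N->(0,3) | ant1:(0,2)->E->(0,3) | ant2:(4,1)->N->(3,1)
  grid max=6 at (0,3)
Step 4: ant0:(0,3)->S->(1,3) | ant1:(0,3)->S->(1,3) | ant2:(3,1)->S->(4,1)
  grid max=5 at (0,3)
Final grid:
  0 0 0 5
  0 0 0 3
  0 0 0 0
  0 0 0 0
  0 3 0 0
Max pheromone 5 at (0,3)

Answer: (0,3)=5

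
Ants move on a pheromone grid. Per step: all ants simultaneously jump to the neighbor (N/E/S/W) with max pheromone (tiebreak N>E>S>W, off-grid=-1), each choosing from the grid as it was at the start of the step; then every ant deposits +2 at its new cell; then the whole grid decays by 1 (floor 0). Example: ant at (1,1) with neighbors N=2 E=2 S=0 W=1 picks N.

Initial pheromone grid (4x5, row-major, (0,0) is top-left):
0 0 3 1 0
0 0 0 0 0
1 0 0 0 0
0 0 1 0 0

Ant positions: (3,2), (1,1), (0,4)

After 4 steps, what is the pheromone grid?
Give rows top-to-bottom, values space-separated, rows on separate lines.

After step 1: ants at (2,2),(0,1),(0,3)
  0 1 2 2 0
  0 0 0 0 0
  0 0 1 0 0
  0 0 0 0 0
After step 2: ants at (1,2),(0,2),(0,2)
  0 0 5 1 0
  0 0 1 0 0
  0 0 0 0 0
  0 0 0 0 0
After step 3: ants at (0,2),(0,3),(0,3)
  0 0 6 4 0
  0 0 0 0 0
  0 0 0 0 0
  0 0 0 0 0
After step 4: ants at (0,3),(0,2),(0,2)
  0 0 9 5 0
  0 0 0 0 0
  0 0 0 0 0
  0 0 0 0 0

0 0 9 5 0
0 0 0 0 0
0 0 0 0 0
0 0 0 0 0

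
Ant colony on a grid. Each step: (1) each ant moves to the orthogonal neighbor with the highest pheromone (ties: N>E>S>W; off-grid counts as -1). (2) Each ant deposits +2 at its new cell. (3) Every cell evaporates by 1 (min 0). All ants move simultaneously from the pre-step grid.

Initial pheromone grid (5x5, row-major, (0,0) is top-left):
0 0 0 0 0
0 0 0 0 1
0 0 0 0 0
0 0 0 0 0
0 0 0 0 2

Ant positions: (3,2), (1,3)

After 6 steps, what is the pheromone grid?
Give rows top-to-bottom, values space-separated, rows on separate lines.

After step 1: ants at (2,2),(1,4)
  0 0 0 0 0
  0 0 0 0 2
  0 0 1 0 0
  0 0 0 0 0
  0 0 0 0 1
After step 2: ants at (1,2),(0,4)
  0 0 0 0 1
  0 0 1 0 1
  0 0 0 0 0
  0 0 0 0 0
  0 0 0 0 0
After step 3: ants at (0,2),(1,4)
  0 0 1 0 0
  0 0 0 0 2
  0 0 0 0 0
  0 0 0 0 0
  0 0 0 0 0
After step 4: ants at (0,3),(0,4)
  0 0 0 1 1
  0 0 0 0 1
  0 0 0 0 0
  0 0 0 0 0
  0 0 0 0 0
After step 5: ants at (0,4),(1,4)
  0 0 0 0 2
  0 0 0 0 2
  0 0 0 0 0
  0 0 0 0 0
  0 0 0 0 0
After step 6: ants at (1,4),(0,4)
  0 0 0 0 3
  0 0 0 0 3
  0 0 0 0 0
  0 0 0 0 0
  0 0 0 0 0

0 0 0 0 3
0 0 0 0 3
0 0 0 0 0
0 0 0 0 0
0 0 0 0 0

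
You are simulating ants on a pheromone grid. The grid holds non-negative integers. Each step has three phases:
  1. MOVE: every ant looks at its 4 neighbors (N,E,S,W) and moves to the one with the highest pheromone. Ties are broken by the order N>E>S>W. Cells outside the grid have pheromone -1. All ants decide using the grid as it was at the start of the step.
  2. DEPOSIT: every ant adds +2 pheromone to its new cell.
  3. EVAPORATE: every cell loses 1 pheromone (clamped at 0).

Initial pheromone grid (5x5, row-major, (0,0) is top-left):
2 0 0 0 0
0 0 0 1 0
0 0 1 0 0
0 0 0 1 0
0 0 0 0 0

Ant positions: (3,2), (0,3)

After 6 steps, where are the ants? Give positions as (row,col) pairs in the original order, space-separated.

Step 1: ant0:(3,2)->N->(2,2) | ant1:(0,3)->S->(1,3)
  grid max=2 at (1,3)
Step 2: ant0:(2,2)->N->(1,2) | ant1:(1,3)->N->(0,3)
  grid max=1 at (0,3)
Step 3: ant0:(1,2)->E->(1,3) | ant1:(0,3)->S->(1,3)
  grid max=4 at (1,3)
Step 4: ant0:(1,3)->N->(0,3) | ant1:(1,3)->N->(0,3)
  grid max=3 at (0,3)
Step 5: ant0:(0,3)->S->(1,3) | ant1:(0,3)->S->(1,3)
  grid max=6 at (1,3)
Step 6: ant0:(1,3)->N->(0,3) | ant1:(1,3)->N->(0,3)
  grid max=5 at (0,3)

(0,3) (0,3)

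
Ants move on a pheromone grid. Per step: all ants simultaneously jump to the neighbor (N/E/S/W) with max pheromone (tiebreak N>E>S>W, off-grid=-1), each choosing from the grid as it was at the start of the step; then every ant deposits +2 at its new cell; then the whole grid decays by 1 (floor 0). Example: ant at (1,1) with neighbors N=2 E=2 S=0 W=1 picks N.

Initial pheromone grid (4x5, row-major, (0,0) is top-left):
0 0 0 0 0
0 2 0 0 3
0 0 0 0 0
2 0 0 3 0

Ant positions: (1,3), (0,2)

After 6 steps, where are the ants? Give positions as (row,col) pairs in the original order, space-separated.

Step 1: ant0:(1,3)->E->(1,4) | ant1:(0,2)->E->(0,3)
  grid max=4 at (1,4)
Step 2: ant0:(1,4)->N->(0,4) | ant1:(0,3)->E->(0,4)
  grid max=3 at (0,4)
Step 3: ant0:(0,4)->S->(1,4) | ant1:(0,4)->S->(1,4)
  grid max=6 at (1,4)
Step 4: ant0:(1,4)->N->(0,4) | ant1:(1,4)->N->(0,4)
  grid max=5 at (0,4)
Step 5: ant0:(0,4)->S->(1,4) | ant1:(0,4)->S->(1,4)
  grid max=8 at (1,4)
Step 6: ant0:(1,4)->N->(0,4) | ant1:(1,4)->N->(0,4)
  grid max=7 at (0,4)

(0,4) (0,4)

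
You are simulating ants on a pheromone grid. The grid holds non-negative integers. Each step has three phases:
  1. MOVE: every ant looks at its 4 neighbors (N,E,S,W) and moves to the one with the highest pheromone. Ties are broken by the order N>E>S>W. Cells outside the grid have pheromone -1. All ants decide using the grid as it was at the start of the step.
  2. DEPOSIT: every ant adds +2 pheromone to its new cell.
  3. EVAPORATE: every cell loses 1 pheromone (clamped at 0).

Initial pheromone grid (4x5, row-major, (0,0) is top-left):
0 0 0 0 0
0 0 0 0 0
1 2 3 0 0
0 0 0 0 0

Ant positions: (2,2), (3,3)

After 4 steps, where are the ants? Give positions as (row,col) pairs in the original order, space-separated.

Step 1: ant0:(2,2)->W->(2,1) | ant1:(3,3)->N->(2,3)
  grid max=3 at (2,1)
Step 2: ant0:(2,1)->E->(2,2) | ant1:(2,3)->W->(2,2)
  grid max=5 at (2,2)
Step 3: ant0:(2,2)->W->(2,1) | ant1:(2,2)->W->(2,1)
  grid max=5 at (2,1)
Step 4: ant0:(2,1)->E->(2,2) | ant1:(2,1)->E->(2,2)
  grid max=7 at (2,2)

(2,2) (2,2)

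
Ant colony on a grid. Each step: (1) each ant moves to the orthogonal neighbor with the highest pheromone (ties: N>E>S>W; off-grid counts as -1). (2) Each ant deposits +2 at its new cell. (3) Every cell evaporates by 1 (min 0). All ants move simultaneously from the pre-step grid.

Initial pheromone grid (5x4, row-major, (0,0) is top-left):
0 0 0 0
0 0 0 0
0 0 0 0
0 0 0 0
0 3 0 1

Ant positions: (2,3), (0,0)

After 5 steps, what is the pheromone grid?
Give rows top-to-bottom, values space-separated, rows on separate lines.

After step 1: ants at (1,3),(0,1)
  0 1 0 0
  0 0 0 1
  0 0 0 0
  0 0 0 0
  0 2 0 0
After step 2: ants at (0,3),(0,2)
  0 0 1 1
  0 0 0 0
  0 0 0 0
  0 0 0 0
  0 1 0 0
After step 3: ants at (0,2),(0,3)
  0 0 2 2
  0 0 0 0
  0 0 0 0
  0 0 0 0
  0 0 0 0
After step 4: ants at (0,3),(0,2)
  0 0 3 3
  0 0 0 0
  0 0 0 0
  0 0 0 0
  0 0 0 0
After step 5: ants at (0,2),(0,3)
  0 0 4 4
  0 0 0 0
  0 0 0 0
  0 0 0 0
  0 0 0 0

0 0 4 4
0 0 0 0
0 0 0 0
0 0 0 0
0 0 0 0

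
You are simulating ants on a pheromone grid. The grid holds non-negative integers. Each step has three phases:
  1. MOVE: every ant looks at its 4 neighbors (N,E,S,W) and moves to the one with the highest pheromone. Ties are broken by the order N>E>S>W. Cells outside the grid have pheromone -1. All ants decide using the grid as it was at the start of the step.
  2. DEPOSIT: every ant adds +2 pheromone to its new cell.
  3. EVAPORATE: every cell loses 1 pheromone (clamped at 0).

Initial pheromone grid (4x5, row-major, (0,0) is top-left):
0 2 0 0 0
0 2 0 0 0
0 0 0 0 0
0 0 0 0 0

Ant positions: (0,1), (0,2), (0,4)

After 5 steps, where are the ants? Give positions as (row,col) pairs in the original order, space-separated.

Step 1: ant0:(0,1)->S->(1,1) | ant1:(0,2)->W->(0,1) | ant2:(0,4)->S->(1,4)
  grid max=3 at (0,1)
Step 2: ant0:(1,1)->N->(0,1) | ant1:(0,1)->S->(1,1) | ant2:(1,4)->N->(0,4)
  grid max=4 at (0,1)
Step 3: ant0:(0,1)->S->(1,1) | ant1:(1,1)->N->(0,1) | ant2:(0,4)->S->(1,4)
  grid max=5 at (0,1)
Step 4: ant0:(1,1)->N->(0,1) | ant1:(0,1)->S->(1,1) | ant2:(1,4)->N->(0,4)
  grid max=6 at (0,1)
Step 5: ant0:(0,1)->S->(1,1) | ant1:(1,1)->N->(0,1) | ant2:(0,4)->S->(1,4)
  grid max=7 at (0,1)

(1,1) (0,1) (1,4)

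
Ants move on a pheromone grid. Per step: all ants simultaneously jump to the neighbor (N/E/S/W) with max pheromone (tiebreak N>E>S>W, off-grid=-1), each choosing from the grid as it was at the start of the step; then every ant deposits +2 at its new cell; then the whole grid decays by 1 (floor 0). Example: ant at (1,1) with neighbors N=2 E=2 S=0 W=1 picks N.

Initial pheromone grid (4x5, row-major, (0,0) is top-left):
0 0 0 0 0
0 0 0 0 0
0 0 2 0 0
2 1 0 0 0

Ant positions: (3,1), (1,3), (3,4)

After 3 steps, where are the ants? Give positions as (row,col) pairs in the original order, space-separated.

Step 1: ant0:(3,1)->W->(3,0) | ant1:(1,3)->N->(0,3) | ant2:(3,4)->N->(2,4)
  grid max=3 at (3,0)
Step 2: ant0:(3,0)->N->(2,0) | ant1:(0,3)->E->(0,4) | ant2:(2,4)->N->(1,4)
  grid max=2 at (3,0)
Step 3: ant0:(2,0)->S->(3,0) | ant1:(0,4)->S->(1,4) | ant2:(1,4)->N->(0,4)
  grid max=3 at (3,0)

(3,0) (1,4) (0,4)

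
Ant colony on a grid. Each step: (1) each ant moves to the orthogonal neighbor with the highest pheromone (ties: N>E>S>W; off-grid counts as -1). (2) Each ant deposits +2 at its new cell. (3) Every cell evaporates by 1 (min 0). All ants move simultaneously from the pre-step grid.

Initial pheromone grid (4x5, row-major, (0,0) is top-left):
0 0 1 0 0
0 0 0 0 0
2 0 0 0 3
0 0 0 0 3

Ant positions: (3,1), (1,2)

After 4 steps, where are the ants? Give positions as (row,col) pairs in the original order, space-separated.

Step 1: ant0:(3,1)->N->(2,1) | ant1:(1,2)->N->(0,2)
  grid max=2 at (0,2)
Step 2: ant0:(2,1)->W->(2,0) | ant1:(0,2)->E->(0,3)
  grid max=2 at (2,0)
Step 3: ant0:(2,0)->N->(1,0) | ant1:(0,3)->W->(0,2)
  grid max=2 at (0,2)
Step 4: ant0:(1,0)->S->(2,0) | ant1:(0,2)->E->(0,3)
  grid max=2 at (2,0)

(2,0) (0,3)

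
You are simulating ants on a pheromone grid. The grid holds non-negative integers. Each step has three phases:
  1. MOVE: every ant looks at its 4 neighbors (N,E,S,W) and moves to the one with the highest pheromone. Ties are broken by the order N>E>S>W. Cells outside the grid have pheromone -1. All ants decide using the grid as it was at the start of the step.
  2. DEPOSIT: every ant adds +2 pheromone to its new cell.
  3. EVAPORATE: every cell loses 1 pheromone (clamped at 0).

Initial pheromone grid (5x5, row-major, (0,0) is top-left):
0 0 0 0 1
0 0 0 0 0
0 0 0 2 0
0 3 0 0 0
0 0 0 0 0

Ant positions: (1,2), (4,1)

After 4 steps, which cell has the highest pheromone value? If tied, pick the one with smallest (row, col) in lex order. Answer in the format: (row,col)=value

Step 1: ant0:(1,2)->N->(0,2) | ant1:(4,1)->N->(3,1)
  grid max=4 at (3,1)
Step 2: ant0:(0,2)->E->(0,3) | ant1:(3,1)->N->(2,1)
  grid max=3 at (3,1)
Step 3: ant0:(0,3)->E->(0,4) | ant1:(2,1)->S->(3,1)
  grid max=4 at (3,1)
Step 4: ant0:(0,4)->S->(1,4) | ant1:(3,1)->N->(2,1)
  grid max=3 at (3,1)
Final grid:
  0 0 0 0 0
  0 0 0 0 1
  0 1 0 0 0
  0 3 0 0 0
  0 0 0 0 0
Max pheromone 3 at (3,1)

Answer: (3,1)=3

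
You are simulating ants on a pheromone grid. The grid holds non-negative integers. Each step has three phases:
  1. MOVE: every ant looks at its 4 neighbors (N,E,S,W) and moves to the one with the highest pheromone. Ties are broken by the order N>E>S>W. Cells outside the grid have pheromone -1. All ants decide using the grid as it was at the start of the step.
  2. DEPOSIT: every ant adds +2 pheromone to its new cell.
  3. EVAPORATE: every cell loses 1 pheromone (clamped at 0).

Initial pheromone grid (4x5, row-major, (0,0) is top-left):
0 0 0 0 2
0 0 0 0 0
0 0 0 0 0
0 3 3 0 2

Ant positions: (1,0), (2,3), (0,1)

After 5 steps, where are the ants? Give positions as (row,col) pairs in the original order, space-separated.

Step 1: ant0:(1,0)->N->(0,0) | ant1:(2,3)->N->(1,3) | ant2:(0,1)->E->(0,2)
  grid max=2 at (3,1)
Step 2: ant0:(0,0)->E->(0,1) | ant1:(1,3)->N->(0,3) | ant2:(0,2)->E->(0,3)
  grid max=3 at (0,3)
Step 3: ant0:(0,1)->E->(0,2) | ant1:(0,3)->E->(0,4) | ant2:(0,3)->E->(0,4)
  grid max=3 at (0,4)
Step 4: ant0:(0,2)->E->(0,3) | ant1:(0,4)->W->(0,3) | ant2:(0,4)->W->(0,3)
  grid max=7 at (0,3)
Step 5: ant0:(0,3)->E->(0,4) | ant1:(0,3)->E->(0,4) | ant2:(0,3)->E->(0,4)
  grid max=7 at (0,4)

(0,4) (0,4) (0,4)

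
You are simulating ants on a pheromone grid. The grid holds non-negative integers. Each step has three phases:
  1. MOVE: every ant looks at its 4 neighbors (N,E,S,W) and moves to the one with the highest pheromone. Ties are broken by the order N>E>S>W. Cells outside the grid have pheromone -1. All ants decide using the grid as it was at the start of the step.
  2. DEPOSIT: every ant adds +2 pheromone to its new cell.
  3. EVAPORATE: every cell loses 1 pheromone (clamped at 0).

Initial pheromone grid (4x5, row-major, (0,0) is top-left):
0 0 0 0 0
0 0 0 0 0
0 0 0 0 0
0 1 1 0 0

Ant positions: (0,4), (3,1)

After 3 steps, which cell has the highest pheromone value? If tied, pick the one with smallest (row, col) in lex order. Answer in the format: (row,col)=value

Step 1: ant0:(0,4)->S->(1,4) | ant1:(3,1)->E->(3,2)
  grid max=2 at (3,2)
Step 2: ant0:(1,4)->N->(0,4) | ant1:(3,2)->N->(2,2)
  grid max=1 at (0,4)
Step 3: ant0:(0,4)->S->(1,4) | ant1:(2,2)->S->(3,2)
  grid max=2 at (3,2)
Final grid:
  0 0 0 0 0
  0 0 0 0 1
  0 0 0 0 0
  0 0 2 0 0
Max pheromone 2 at (3,2)

Answer: (3,2)=2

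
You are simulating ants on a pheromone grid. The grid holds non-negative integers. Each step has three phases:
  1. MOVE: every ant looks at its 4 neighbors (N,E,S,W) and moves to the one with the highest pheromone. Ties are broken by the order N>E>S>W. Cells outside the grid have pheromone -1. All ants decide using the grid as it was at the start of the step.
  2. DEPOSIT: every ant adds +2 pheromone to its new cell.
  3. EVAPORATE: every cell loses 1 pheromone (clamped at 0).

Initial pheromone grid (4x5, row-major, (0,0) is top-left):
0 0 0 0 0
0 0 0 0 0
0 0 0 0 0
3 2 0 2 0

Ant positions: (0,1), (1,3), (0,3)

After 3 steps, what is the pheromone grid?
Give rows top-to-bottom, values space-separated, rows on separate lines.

After step 1: ants at (0,2),(0,3),(0,4)
  0 0 1 1 1
  0 0 0 0 0
  0 0 0 0 0
  2 1 0 1 0
After step 2: ants at (0,3),(0,4),(0,3)
  0 0 0 4 2
  0 0 0 0 0
  0 0 0 0 0
  1 0 0 0 0
After step 3: ants at (0,4),(0,3),(0,4)
  0 0 0 5 5
  0 0 0 0 0
  0 0 0 0 0
  0 0 0 0 0

0 0 0 5 5
0 0 0 0 0
0 0 0 0 0
0 0 0 0 0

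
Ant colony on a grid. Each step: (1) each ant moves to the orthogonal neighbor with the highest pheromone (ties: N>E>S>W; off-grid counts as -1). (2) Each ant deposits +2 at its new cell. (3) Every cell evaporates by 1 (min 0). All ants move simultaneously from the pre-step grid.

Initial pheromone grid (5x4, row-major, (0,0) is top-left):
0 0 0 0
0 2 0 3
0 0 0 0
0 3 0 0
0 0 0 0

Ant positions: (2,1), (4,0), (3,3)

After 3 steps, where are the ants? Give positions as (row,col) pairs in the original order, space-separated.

Step 1: ant0:(2,1)->S->(3,1) | ant1:(4,0)->N->(3,0) | ant2:(3,3)->N->(2,3)
  grid max=4 at (3,1)
Step 2: ant0:(3,1)->W->(3,0) | ant1:(3,0)->E->(3,1) | ant2:(2,3)->N->(1,3)
  grid max=5 at (3,1)
Step 3: ant0:(3,0)->E->(3,1) | ant1:(3,1)->W->(3,0) | ant2:(1,3)->N->(0,3)
  grid max=6 at (3,1)

(3,1) (3,0) (0,3)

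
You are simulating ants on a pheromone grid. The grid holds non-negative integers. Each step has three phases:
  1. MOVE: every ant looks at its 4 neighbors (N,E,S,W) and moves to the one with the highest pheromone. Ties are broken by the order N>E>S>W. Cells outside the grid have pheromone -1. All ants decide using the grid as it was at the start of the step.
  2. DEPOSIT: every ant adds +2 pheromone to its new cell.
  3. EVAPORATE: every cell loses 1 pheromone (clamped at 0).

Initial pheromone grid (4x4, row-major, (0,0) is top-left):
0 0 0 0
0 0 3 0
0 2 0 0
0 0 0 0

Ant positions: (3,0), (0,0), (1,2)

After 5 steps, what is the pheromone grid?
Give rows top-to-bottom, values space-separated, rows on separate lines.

After step 1: ants at (2,0),(0,1),(0,2)
  0 1 1 0
  0 0 2 0
  1 1 0 0
  0 0 0 0
After step 2: ants at (2,1),(0,2),(1,2)
  0 0 2 0
  0 0 3 0
  0 2 0 0
  0 0 0 0
After step 3: ants at (1,1),(1,2),(0,2)
  0 0 3 0
  0 1 4 0
  0 1 0 0
  0 0 0 0
After step 4: ants at (1,2),(0,2),(1,2)
  0 0 4 0
  0 0 7 0
  0 0 0 0
  0 0 0 0
After step 5: ants at (0,2),(1,2),(0,2)
  0 0 7 0
  0 0 8 0
  0 0 0 0
  0 0 0 0

0 0 7 0
0 0 8 0
0 0 0 0
0 0 0 0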